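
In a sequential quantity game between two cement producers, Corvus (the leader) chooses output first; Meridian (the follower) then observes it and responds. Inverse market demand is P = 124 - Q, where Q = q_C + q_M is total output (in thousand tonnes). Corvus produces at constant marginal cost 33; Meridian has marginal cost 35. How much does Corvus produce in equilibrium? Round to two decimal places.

46.50

The follower Meridian best-responds to any q_C: π_M = (124 - Q)q_M - 35q_M.
∂π_M/∂q_M = 89 - q_C - 2q_M = 0 gives the reaction function q_M = (89 - q_C)/2.
The leader anticipates this reaction. Substituting into P = 124 - Q gives P = 159/2 - (1/2)q_C, so π_C = (159/2 - (1/2)q_C)q_C - 33q_C.
Leader FOC: 93/2 - q_C = 0, so q_C = 93/2.
Then q_M = (89 - 93/2)/2 = 85/4.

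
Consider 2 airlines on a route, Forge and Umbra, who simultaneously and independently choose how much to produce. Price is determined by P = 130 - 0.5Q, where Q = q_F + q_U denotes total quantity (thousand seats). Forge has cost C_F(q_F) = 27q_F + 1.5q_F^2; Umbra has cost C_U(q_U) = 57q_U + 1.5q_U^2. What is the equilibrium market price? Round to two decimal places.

Forge's profit: π_F = (130 - 0.5Q)q_F - (27q_F + (3/2)q_F²). Setting ∂π_F/∂q_F = 0: 103 - 4q_F - (1/2)(q_U) = 0.
Umbra's profit: π_U = (130 - 0.5Q)q_U - (57q_U + (3/2)q_U²). Setting ∂π_U/∂q_U = 0: 73 - 4q_U - (1/2)(q_F) = 0.
Rearranging gives the reaction functions q_F = (103 - (1/2)q_U)/4 and q_U = (73 - (1/2)q_F)/4.
Substituting one into the other gives q_F = 1502/63 and q_U = 962/63.
Total output Q = 352/9, so price P = 130 - (1/2)·(352/9) = 994/9.

110.44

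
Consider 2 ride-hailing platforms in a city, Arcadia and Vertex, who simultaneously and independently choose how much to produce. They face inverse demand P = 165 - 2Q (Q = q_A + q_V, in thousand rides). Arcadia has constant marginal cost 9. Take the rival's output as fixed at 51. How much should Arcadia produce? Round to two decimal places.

13.50

With the rival's output fixed at 51, Arcadia's profit is π_A = (165 - 2·51 - 2q_A)q_A - (9q_A) = (63 - 2q_A)q_A - (9q_A).
∂π_A/∂q_A = 54 - 4q_A = 0, so q_A = 27/2.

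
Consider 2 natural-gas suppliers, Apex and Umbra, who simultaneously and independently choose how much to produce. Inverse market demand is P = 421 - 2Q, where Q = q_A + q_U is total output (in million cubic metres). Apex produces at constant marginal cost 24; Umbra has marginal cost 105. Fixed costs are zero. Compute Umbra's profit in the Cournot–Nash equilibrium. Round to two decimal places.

Apex's profit: π_A = (421 - 2Q)q_A - (24q_A). Setting ∂π_A/∂q_A = 0: 397 - 4q_A - 2(q_U) = 0.
Umbra's profit: π_U = (421 - 2Q)q_U - (105q_U). Setting ∂π_U/∂q_U = 0: 316 - 4q_U - 2(q_A) = 0.
So q_A = (397 - 2q_U)/4 and q_U = (316 - 2q_A)/4.
Substituting one into the other gives q_A = 239/3 and q_U = 235/6.
Price P = 421 - 2·(713/6) = 550/3.
Umbra's profit: (550/3 - 105)·(235/6) = 3068.0556.

3068.06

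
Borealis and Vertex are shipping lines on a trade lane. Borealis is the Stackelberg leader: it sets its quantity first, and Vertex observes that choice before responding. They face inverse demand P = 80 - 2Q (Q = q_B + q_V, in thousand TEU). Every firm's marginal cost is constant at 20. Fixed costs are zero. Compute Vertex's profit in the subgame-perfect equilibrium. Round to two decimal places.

112.50

The follower Vertex best-responds to any q_B: π_V = (80 - 2Q)q_V - 20q_V.
∂π_V/∂q_V = 60 - 2q_B - 4q_V = 0 gives the reaction function q_V = (60 - 2q_B)/4.
The leader anticipates this reaction. Substituting into P = 80 - 2Q gives P = 50 - q_B, so π_B = (50 - q_B)q_B - 20q_B.
Maximising: ∂π_B/∂q_B = 30 - 2q_B = 0, giving q_B = 15.
Then q_V = (60 - 2·15)/4 = 15/2.
Price P = 80 - 2·(45/2) = 35.
Vertex's profit: (35 - 20)·(15/2) = 225/2.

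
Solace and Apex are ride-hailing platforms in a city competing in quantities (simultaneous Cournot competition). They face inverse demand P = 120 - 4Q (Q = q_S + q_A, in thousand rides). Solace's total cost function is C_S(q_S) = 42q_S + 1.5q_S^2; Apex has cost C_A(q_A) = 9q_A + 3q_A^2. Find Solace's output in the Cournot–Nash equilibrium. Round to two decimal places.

Solace's profit: π_S = (120 - 4Q)q_S - (42q_S + (3/2)q_S²). Setting ∂π_S/∂q_S = 0: 78 - 11q_S - 4(q_A) = 0.
Apex's profit: π_A = (120 - 4Q)q_A - (9q_A + 3q_A²). Setting ∂π_A/∂q_A = 0: 111 - 14q_A - 4(q_S) = 0.
So q_S = (78 - 4q_A)/11 and q_A = (111 - 4q_S)/14.
Solving the pair: q_S = 108/23, q_A = 303/46.

4.70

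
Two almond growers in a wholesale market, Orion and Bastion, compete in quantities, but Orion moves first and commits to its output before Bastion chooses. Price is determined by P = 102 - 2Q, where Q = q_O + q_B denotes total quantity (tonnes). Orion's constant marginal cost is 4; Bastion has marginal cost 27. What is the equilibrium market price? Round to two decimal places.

Solve by backward induction. Given q_O, the follower Bastion maximises π_B = (102 - 2q_O - 2q_B)q_B - 27q_B.
Setting the follower's marginal profit to zero, 75 - 2q_O - 4q_B = 0, i.e. q_B = (75 - 2q_O)/4.
The leader anticipates this reaction. Substituting into P = 102 - 2Q gives P = 129/2 - q_O, so π_O = (129/2 - q_O)q_O - 4q_O.
Leader FOC: 121/2 - 2q_O = 0, so q_O = 121/4.
Then q_B = (75 - 2·(121/4))/4 = 29/8.
Total output Q = 271/8, so price P = 102 - 2·(271/8) = 137/4.

34.25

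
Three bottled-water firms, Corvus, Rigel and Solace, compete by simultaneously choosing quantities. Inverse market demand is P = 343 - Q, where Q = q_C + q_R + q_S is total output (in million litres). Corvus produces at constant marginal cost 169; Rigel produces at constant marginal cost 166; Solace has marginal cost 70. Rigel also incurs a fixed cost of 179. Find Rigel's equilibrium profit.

Corvus's profit: π_C = (343 - Q)q_C - (169q_C). Setting ∂π_C/∂q_C = 0: 174 - 2q_C - (q_R + q_S) = 0.
Rigel's first-order condition: 177 - 2q_R - (q_C + q_S) = 0.
Solace's first-order condition: 273 - 2q_S - (q_C + q_R) = 0.
Summing all 3 equations gives 624 − 4Q = 0, hence Q = 156.
Back-substituting: q_C = (174 − 156) = 18, q_R = (177 − 156) = 21, q_S = (273 − 156) = 117.
Price P = 343 - 156 = 187.
Rigel's profit: (187 - 166)·21 - 179 = 262.

262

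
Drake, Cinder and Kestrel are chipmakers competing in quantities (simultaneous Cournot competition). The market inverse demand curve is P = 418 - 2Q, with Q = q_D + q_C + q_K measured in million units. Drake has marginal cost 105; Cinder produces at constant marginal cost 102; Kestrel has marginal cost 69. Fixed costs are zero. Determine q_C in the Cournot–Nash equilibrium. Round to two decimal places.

Drake's profit: π_D = (418 - 2Q)q_D - (105q_D). Setting ∂π_D/∂q_D = 0: 313 - 4q_D - 2(q_C + q_K) = 0.
Cinder's profit: π_C = (418 - 2Q)q_C - (102q_C). Setting ∂π_C/∂q_C = 0: 316 - 4q_C - 2(q_D + q_K) = 0.
Kestrel's first-order condition: 349 - 4q_K - 2(q_D + q_C) = 0.
Adding the 3 conditions: 978 − 4Q − 4Q = 0, i.e. Q = 489/4.
Back-substituting: q_D = (313 − 489/2)/2 = 137/4, q_C = (316 − 489/2)/2 = 143/4, q_K = (349 − 489/2)/2 = 209/4.

35.75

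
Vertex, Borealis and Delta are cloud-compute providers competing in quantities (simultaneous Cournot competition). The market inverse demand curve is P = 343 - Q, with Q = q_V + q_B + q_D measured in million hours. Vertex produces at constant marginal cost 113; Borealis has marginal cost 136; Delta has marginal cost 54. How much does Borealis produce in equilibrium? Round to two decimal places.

Vertex's profit: π_V = (343 - Q)q_V - (113q_V). Setting ∂π_V/∂q_V = 0: 230 - 2q_V - (q_B + q_D) = 0.
Borealis's profit: π_B = (343 - Q)q_B - (136q_B). Setting ∂π_B/∂q_B = 0: 207 - 2q_B - (q_V + q_D) = 0.
Delta's profit: π_D = (343 - Q)q_D - (54q_D). Setting ∂π_D/∂q_D = 0: 289 - 2q_D - (q_V + q_B) = 0.
Summing all 3 equations gives 726 − 4Q = 0, hence Q = 363/2.
Back-substituting: q_V = (230 − 363/2) = 97/2, q_B = (207 − 363/2) = 51/2, q_D = (289 − 363/2) = 215/2.

25.50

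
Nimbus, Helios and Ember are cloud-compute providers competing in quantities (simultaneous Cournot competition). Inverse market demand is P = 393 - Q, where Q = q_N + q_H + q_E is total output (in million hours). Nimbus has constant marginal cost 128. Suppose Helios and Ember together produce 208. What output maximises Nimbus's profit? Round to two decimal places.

28.50

With rivals' combined output fixed at 208, Nimbus's profit is π_N = (393 - 208 - q_N)q_N - (128q_N) = (185 - q_N)q_N - (128q_N).
∂π_N/∂q_N = 57 - 2q_N = 0, so q_N = 57/2.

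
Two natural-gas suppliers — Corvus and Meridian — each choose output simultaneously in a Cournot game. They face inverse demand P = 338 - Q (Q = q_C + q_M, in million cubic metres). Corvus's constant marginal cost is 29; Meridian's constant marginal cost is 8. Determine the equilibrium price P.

125

Corvus's profit: π_C = (338 - Q)q_C - (29q_C). Setting ∂π_C/∂q_C = 0: 309 - 2q_C - (q_M) = 0.
Meridian's profit: π_M = (338 - Q)q_M - (8q_M). Setting ∂π_M/∂q_M = 0: 330 - 2q_M - (q_C) = 0.
So q_C = (309 - q_M)/2 and q_M = (330 - q_C)/2.
Substituting one into the other gives q_C = 96 and q_M = 117.
Total output Q = 213, so price P = 338 - 213 = 125.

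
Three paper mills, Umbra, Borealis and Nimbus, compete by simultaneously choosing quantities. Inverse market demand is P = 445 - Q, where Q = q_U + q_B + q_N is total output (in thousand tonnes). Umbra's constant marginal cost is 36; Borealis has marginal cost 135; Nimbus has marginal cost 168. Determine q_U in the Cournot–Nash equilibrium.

160

Umbra's profit: π_U = (445 - Q)q_U - (36q_U). Setting ∂π_U/∂q_U = 0: 409 - 2q_U - (q_B + q_N) = 0.
Borealis's first-order condition: 310 - 2q_B - (q_U + q_N) = 0.
Nimbus's first-order condition: 277 - 2q_N - (q_U + q_B) = 0.
Adding the 3 first-order conditions: 996 − 4Q = 0, so Q = 249.
Back-substituting: q_U = (409 − 249) = 160, q_B = (310 − 249) = 61, q_N = (277 − 249) = 28.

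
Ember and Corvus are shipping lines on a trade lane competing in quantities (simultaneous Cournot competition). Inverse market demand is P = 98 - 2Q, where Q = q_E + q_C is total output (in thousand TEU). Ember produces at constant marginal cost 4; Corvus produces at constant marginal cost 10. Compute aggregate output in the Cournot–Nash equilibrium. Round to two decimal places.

Ember's profit: π_E = (98 - 2Q)q_E - (4q_E). Setting ∂π_E/∂q_E = 0: 94 - 4q_E - 2(q_C) = 0.
Corvus's profit: π_C = (98 - 2Q)q_C - (10q_C). Setting ∂π_C/∂q_C = 0: 88 - 4q_C - 2(q_E) = 0.
Best responses: q_E = (94 - 2q_C)/4, q_C = (88 - 2q_E)/4.
Substituting one into the other gives q_E = 50/3 and q_C = 41/3.
Total output Q = 50/3 + 41/3 = 91/3.

30.33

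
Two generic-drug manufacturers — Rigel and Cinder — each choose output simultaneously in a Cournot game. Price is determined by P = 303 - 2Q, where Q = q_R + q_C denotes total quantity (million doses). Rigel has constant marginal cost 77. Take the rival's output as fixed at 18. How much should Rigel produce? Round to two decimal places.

With the rival's output fixed at 18, Rigel's profit is π_R = (303 - 2·18 - 2q_R)q_R - (77q_R) = (267 - 2q_R)q_R - (77q_R).
∂π_R/∂q_R = 190 - 4q_R = 0, so q_R = 95/2.

47.50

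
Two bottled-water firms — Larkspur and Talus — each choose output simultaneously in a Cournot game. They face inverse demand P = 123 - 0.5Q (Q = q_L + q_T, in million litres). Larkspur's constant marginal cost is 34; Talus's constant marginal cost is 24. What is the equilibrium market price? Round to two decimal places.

60.33

Larkspur's profit: π_L = (123 - 0.5Q)q_L - (34q_L). Setting ∂π_L/∂q_L = 0: 89 - q_L - (1/2)(q_T) = 0.
Talus's first-order condition: 99 - q_T - (1/2)(q_L) = 0.
Best responses: q_L = (89 - (1/2)q_T), q_T = (99 - (1/2)q_L).
Substituting one into the other gives q_L = 158/3 and q_T = 218/3.
Total output Q = 376/3, so price P = 123 - (1/2)·(376/3) = 181/3.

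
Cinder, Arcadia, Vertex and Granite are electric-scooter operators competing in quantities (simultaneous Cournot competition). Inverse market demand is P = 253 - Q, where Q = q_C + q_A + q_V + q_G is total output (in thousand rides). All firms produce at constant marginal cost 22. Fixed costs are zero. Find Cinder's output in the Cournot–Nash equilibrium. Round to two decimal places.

46.20

A representative firm's profit is π_i = q_i(253 - Q) - 22q_i.
Setting ∂π_i/∂q_i = 0 with rivals' quantities fixed: 231 - 2q_i - Σ_{j≠i} q_j = 0.
By symmetry each firm produces the same amount; substituting Σ_{j≠i} q_j = 3q_i yields q_i = 231/5.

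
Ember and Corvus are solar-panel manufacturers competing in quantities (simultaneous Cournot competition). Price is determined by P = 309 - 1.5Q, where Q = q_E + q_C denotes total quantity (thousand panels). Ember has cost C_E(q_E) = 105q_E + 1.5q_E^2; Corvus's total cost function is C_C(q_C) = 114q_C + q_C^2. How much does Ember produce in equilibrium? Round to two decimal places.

Ember's profit: π_E = (309 - 1.5Q)q_E - (105q_E + (3/2)q_E²). Setting ∂π_E/∂q_E = 0: 204 - 6q_E - (3/2)(q_C) = 0.
Corvus's first-order condition: 195 - 5q_C - (3/2)(q_E) = 0.
Best responses: q_E = (204 - (3/2)q_C)/6, q_C = (195 - (3/2)q_E)/5.
Substituting one into the other gives q_E = 970/37 and q_C = 1152/37.

26.22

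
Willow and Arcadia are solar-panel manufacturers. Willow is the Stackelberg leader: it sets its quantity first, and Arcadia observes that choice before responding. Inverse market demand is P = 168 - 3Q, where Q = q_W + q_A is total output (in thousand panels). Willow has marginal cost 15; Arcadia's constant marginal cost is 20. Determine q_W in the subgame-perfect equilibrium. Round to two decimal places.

26.33

The follower Arcadia best-responds to any q_W: π_A = (168 - 3Q)q_A - 20q_A.
∂π_A/∂q_A = 148 - 3q_W - 6q_A = 0 gives the reaction function q_A = (148 - 3q_W)/6.
Willow substitutes q_A(q_W) into its own profit: π_W = q_W(168 - 3q_W - (148 - 3q_W)/2) - 15q_W = (94 - (3/2)q_W)q_W - 15q_W.
Leader FOC: 79 - 3q_W = 0, so q_W = 79/3.
Then q_A = (148 - 3·(79/3))/6 = 23/2.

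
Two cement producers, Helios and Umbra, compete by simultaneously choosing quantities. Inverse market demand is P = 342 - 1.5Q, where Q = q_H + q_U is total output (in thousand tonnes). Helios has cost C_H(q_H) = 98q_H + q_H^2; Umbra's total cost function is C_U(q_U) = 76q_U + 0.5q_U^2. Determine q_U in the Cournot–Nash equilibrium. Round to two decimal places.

54.31

Helios's profit: π_H = (342 - 1.5Q)q_H - (98q_H + q_H²). Setting ∂π_H/∂q_H = 0: 244 - 5q_H - (3/2)(q_U) = 0.
Umbra's first-order condition: 266 - 4q_U - (3/2)(q_H) = 0.
So q_H = (244 - (3/2)q_U)/5 and q_U = (266 - (3/2)q_H)/4.
Substituting one into the other gives q_H = 32.5070 and q_U = 54.3099.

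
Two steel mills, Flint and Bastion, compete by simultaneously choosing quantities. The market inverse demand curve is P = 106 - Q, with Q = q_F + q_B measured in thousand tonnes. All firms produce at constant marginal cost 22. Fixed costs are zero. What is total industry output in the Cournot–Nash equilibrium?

A representative firm's profit is π_i = q_i(106 - Q) - 22q_i.
Setting ∂π_i/∂q_i = 0 with rivals' quantities fixed: 84 - 2q_i - q_j = 0.
With identical firms every q_j equals q_i, so q_j = q_i and 84 = 3q_i, giving q_i = 28.
Total output Q = 28 + 28 = 56.

56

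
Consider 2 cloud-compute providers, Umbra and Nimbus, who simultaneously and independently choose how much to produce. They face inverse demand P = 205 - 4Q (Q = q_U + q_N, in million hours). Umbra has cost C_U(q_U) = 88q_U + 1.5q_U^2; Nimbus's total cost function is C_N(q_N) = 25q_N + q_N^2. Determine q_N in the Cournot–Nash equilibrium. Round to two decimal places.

Umbra's profit: π_U = (205 - 4Q)q_U - (88q_U + (3/2)q_U²). Setting ∂π_U/∂q_U = 0: 117 - 11q_U - 4(q_N) = 0.
Nimbus's profit: π_N = (205 - 4Q)q_N - (25q_N + q_N²). Setting ∂π_N/∂q_N = 0: 180 - 10q_N - 4(q_U) = 0.
Best responses: q_U = (117 - 4q_N)/11, q_N = (180 - 4q_U)/10.
Solving the pair: q_U = 225/47, q_N = 756/47.

16.09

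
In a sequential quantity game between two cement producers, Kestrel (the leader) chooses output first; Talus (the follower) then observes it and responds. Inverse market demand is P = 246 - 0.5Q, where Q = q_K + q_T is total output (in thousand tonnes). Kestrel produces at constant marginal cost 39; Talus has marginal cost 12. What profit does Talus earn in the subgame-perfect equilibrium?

10368

Solve by backward induction. Given q_K, the follower Talus maximises π_T = (246 - (1/2)q_K - (1/2)q_T)q_T - 12q_T.
Follower FOC: 234 - (1/2)q_K - q_T = 0, so q_T(q_K) = (234 - (1/2)q_K).
The leader anticipates this reaction. Substituting into P = 246 - 0.5Q gives P = 129 - (1/4)q_K, so π_K = (129 - (1/4)q_K)q_K - 39q_K.
Maximising: ∂π_K/∂q_K = 90 - (1/2)q_K = 0, giving q_K = 180.
Then q_T = (234 - (1/2)·180) = 144.
Price P = 246 - (1/2)·324 = 84.
Talus's profit: (84 - 12)·144 = 10368.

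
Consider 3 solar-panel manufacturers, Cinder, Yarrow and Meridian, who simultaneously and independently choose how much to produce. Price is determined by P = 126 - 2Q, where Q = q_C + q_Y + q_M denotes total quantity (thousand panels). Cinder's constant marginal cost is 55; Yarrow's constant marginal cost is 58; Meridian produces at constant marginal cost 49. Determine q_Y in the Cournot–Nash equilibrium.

Cinder's profit: π_C = (126 - 2Q)q_C - (55q_C). Setting ∂π_C/∂q_C = 0: 71 - 4q_C - 2(q_Y + q_M) = 0.
Yarrow's first-order condition: 68 - 4q_Y - 2(q_C + q_M) = 0.
Meridian's first-order condition: 77 - 4q_M - 2(q_C + q_Y) = 0.
Adding the 3 conditions: 216 − 4Q − 4Q = 0, i.e. Q = 27.
Back-substituting: q_C = (71 − 54)/2 = 17/2, q_Y = (68 − 54)/2 = 7, q_M = (77 − 54)/2 = 23/2.

7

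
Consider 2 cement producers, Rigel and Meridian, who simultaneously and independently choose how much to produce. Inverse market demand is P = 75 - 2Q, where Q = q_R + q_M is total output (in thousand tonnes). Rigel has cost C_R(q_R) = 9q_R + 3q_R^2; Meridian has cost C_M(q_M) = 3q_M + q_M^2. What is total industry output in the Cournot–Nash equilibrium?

15

Rigel's profit: π_R = (75 - 2Q)q_R - (9q_R + 3q_R²). Setting ∂π_R/∂q_R = 0: 66 - 10q_R - 2(q_M) = 0.
Meridian's first-order condition: 72 - 6q_M - 2(q_R) = 0.
So q_R = (66 - 2q_M)/10 and q_M = (72 - 2q_R)/6.
Solving the pair: q_R = 9/2, q_M = 21/2.
Total output Q = 9/2 + 21/2 = 15.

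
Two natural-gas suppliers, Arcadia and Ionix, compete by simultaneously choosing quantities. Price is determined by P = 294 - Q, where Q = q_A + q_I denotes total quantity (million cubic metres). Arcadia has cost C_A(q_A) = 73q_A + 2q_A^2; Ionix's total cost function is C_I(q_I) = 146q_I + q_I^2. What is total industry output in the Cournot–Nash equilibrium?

Arcadia's profit: π_A = (294 - Q)q_A - (73q_A + 2q_A²). Setting ∂π_A/∂q_A = 0: 221 - 6q_A - (q_I) = 0.
Ionix's profit: π_I = (294 - Q)q_I - (146q_I + q_I²). Setting ∂π_I/∂q_I = 0: 148 - 4q_I - (q_A) = 0.
Best responses: q_A = (221 - q_I)/6, q_I = (148 - q_A)/4.
Solving the pair: q_A = 32, q_I = 29.
Total output Q = 32 + 29 = 61.

61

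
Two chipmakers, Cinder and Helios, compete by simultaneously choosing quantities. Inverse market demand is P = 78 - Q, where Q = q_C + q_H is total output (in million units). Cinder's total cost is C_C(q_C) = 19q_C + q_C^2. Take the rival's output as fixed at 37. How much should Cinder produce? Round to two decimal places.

With the rival's output fixed at 37, Cinder's profit is π_C = (78 - 37 - q_C)q_C - (19q_C + q_C²) = (41 - q_C)q_C - (19q_C + q_C²).
∂π_C/∂q_C = 22 - 4q_C = 0, so q_C = 11/2.

5.50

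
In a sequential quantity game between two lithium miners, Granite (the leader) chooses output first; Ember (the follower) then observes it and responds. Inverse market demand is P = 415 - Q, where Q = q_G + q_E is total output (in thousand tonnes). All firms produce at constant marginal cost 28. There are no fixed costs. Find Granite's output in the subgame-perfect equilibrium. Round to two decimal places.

193.50

The follower Ember best-responds to any q_G: π_E = (415 - Q)q_E - 28q_E.
Setting the follower's marginal profit to zero, 387 - q_G - 2q_E = 0, i.e. q_E = (387 - q_G)/2.
Granite substitutes q_E(q_G) into its own profit: π_G = q_G(415 - q_G - (387 - q_G)/2) - 28q_G = (443/2 - (1/2)q_G)q_G - 28q_G.
Maximising: ∂π_G/∂q_G = 387/2 - q_G = 0, giving q_G = 387/2.
Then q_E = (387 - 387/2)/2 = 387/4.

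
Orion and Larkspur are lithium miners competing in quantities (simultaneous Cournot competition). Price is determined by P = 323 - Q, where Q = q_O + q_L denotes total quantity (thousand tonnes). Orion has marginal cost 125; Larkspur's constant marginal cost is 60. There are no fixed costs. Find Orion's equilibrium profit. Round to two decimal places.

Orion's profit: π_O = (323 - Q)q_O - (125q_O). Setting ∂π_O/∂q_O = 0: 198 - 2q_O - (q_L) = 0.
Larkspur's first-order condition: 263 - 2q_L - (q_O) = 0.
Rearranging gives the reaction functions q_O = (198 - q_L)/2 and q_L = (263 - q_O)/2.
Substituting one into the other gives q_O = 133/3 and q_L = 328/3.
Price P = 323 - 461/3 = 508/3.
Orion's profit: (508/3 - 125)·(133/3) = 1965.4444.

1965.44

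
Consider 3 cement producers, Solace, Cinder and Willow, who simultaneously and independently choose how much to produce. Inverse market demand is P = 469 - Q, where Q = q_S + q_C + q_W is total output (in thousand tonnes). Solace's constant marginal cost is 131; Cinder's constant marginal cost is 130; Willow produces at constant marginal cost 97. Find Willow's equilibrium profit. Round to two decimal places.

12045.06

Solace's profit: π_S = (469 - Q)q_S - (131q_S). Setting ∂π_S/∂q_S = 0: 338 - 2q_S - (q_C + q_W) = 0.
Cinder's profit: π_C = (469 - Q)q_C - (130q_C). Setting ∂π_C/∂q_C = 0: 339 - 2q_C - (q_S + q_W) = 0.
Willow's first-order condition: 372 - 2q_W - (q_S + q_C) = 0.
Adding the 3 first-order conditions: 1049 − 4Q = 0, so Q = 1049/4.
Back-substituting: q_S = (338 − 1049/4) = 303/4, q_C = (339 − 1049/4) = 307/4, q_W = (372 − 1049/4) = 439/4.
Price P = 469 - 1049/4 = 827/4.
Willow's profit: (827/4 - 97)·(439/4) = 12045.0625.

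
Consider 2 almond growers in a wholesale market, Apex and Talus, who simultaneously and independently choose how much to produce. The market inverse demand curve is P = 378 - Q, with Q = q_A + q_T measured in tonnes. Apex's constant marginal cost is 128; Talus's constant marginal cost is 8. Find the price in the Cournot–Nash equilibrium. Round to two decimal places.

171.33

Apex's profit: π_A = (378 - Q)q_A - (128q_A). Setting ∂π_A/∂q_A = 0: 250 - 2q_A - (q_T) = 0.
Talus's profit: π_T = (378 - Q)q_T - (8q_T). Setting ∂π_T/∂q_T = 0: 370 - 2q_T - (q_A) = 0.
Best responses: q_A = (250 - q_T)/2, q_T = (370 - q_A)/2.
Substituting one into the other gives q_A = 130/3 and q_T = 490/3.
Total output Q = 620/3, so price P = 378 - 620/3 = 514/3.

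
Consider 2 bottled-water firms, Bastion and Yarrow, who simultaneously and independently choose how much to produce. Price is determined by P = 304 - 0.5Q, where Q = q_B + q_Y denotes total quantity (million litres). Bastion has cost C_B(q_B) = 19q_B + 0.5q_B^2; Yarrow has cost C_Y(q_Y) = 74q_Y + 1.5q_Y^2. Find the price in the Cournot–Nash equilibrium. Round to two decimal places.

217.39

Bastion's profit: π_B = (304 - 0.5Q)q_B - (19q_B + (1/2)q_B²). Setting ∂π_B/∂q_B = 0: 285 - 2q_B - (1/2)(q_Y) = 0.
Yarrow's first-order condition: 230 - 4q_Y - (1/2)(q_B) = 0.
Rearranging gives the reaction functions q_B = (285 - (1/2)q_Y)/2 and q_Y = (230 - (1/2)q_B)/4.
Solving the pair: q_B = 132.2581, q_Y = 1270/31.
Total output Q = 173.2258, so price P = 304 - (1/2)·173.2258 = 217.3871.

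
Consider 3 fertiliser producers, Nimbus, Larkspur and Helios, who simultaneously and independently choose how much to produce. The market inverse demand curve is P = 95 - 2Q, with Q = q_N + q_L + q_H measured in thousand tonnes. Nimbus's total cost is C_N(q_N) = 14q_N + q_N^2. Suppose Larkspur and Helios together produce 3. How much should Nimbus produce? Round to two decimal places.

With rivals' combined output fixed at 3, Nimbus's profit is π_N = (95 - 2·3 - 2q_N)q_N - (14q_N + q_N²) = (89 - 2q_N)q_N - (14q_N + q_N²).
∂π_N/∂q_N = 75 - 6q_N = 0, so q_N = 25/2.

12.50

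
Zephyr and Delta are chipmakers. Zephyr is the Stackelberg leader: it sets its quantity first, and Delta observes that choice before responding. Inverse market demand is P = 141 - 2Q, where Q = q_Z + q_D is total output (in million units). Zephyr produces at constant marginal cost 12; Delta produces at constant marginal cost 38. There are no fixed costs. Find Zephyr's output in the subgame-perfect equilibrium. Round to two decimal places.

38.75

Solve by backward induction. Given q_Z, the follower Delta maximises π_D = (141 - 2q_Z - 2q_D)q_D - 38q_D.
Follower FOC: 103 - 2q_Z - 4q_D = 0, so q_D(q_Z) = (103 - 2q_Z)/4.
The leader anticipates this reaction. Substituting into P = 141 - 2Q gives P = 179/2 - q_Z, so π_Z = (179/2 - q_Z)q_Z - 12q_Z.
The leader's first-order condition 155/2 - 2q_Z = 0 yields q_Z = 155/4.
Then q_D = (103 - 2·(155/4))/4 = 51/8.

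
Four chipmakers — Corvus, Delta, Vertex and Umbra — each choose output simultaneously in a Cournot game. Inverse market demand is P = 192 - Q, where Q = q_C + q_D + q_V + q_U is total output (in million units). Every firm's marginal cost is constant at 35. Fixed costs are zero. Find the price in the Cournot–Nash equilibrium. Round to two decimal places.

A representative firm's profit is π_i = q_i(192 - Q) - 35q_i.
Setting ∂π_i/∂q_i = 0 with rivals' quantities fixed: 157 - 2q_i - Σ_{j≠i} q_j = 0.
With identical firms every q_j equals q_i, so Σ_{j≠i} q_j = 3q_i and 157 = 5q_i, giving q_i = 157/5.
Total output Q = 628/5, so price P = 192 - 628/5 = 332/5.

66.40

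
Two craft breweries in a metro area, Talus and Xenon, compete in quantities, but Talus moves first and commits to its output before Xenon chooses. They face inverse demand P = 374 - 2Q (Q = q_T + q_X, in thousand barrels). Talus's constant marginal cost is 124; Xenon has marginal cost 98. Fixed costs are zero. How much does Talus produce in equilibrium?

Solve by backward induction. Given q_T, the follower Xenon maximises π_X = (374 - 2q_T - 2q_X)q_X - 98q_X.
∂π_X/∂q_X = 276 - 2q_T - 4q_X = 0 gives the reaction function q_X = (276 - 2q_T)/4.
The leader anticipates this reaction. Substituting into P = 374 - 2Q gives P = 236 - q_T, so π_T = (236 - q_T)q_T - 124q_T.
The leader's first-order condition 112 - 2q_T = 0 yields q_T = 56.
Then q_X = (276 - 2·56)/4 = 41.

56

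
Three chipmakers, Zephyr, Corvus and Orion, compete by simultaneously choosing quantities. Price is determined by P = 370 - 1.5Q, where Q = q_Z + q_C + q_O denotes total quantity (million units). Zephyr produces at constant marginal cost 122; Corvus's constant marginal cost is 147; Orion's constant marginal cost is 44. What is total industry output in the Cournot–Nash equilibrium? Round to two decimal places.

Zephyr's profit: π_Z = (370 - 1.5Q)q_Z - (122q_Z). Setting ∂π_Z/∂q_Z = 0: 248 - 3q_Z - (3/2)(q_C + q_O) = 0.
Corvus's first-order condition: 223 - 3q_C - (3/2)(q_Z + q_O) = 0.
Orion's first-order condition: 326 - 3q_O - (3/2)(q_Z + q_C) = 0.
Adding the 3 first-order conditions: 797 − 6Q = 0, so Q = 797/6.
Back-substituting: q_Z = (248 − 797/4)/(3/2) = 65/2, q_C = (223 − 797/4)/(3/2) = 95/6, q_O = (326 − 797/4)/(3/2) = 169/2.
Total output Q = 65/2 + 95/6 + 169/2 = 797/6.

132.83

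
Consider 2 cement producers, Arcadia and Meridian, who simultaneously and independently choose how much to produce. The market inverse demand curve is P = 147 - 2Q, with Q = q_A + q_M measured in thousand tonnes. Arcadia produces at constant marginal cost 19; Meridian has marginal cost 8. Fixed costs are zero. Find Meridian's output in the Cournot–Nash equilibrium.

Arcadia's profit: π_A = (147 - 2Q)q_A - (19q_A). Setting ∂π_A/∂q_A = 0: 128 - 4q_A - 2(q_M) = 0.
Meridian's profit: π_M = (147 - 2Q)q_M - (8q_M). Setting ∂π_M/∂q_M = 0: 139 - 4q_M - 2(q_A) = 0.
So q_A = (128 - 2q_M)/4 and q_M = (139 - 2q_A)/4.
Substituting one into the other gives q_A = 39/2 and q_M = 25.

25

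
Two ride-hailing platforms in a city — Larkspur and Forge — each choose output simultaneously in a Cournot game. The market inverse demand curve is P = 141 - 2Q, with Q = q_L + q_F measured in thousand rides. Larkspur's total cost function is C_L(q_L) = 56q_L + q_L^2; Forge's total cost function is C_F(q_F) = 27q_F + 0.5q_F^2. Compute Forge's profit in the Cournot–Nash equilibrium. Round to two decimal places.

977.06

Larkspur's profit: π_L = (141 - 2Q)q_L - (56q_L + q_L²). Setting ∂π_L/∂q_L = 0: 85 - 6q_L - 2(q_F) = 0.
Forge's profit: π_F = (141 - 2Q)q_F - (27q_F + (1/2)q_F²). Setting ∂π_F/∂q_F = 0: 114 - 5q_F - 2(q_L) = 0.
Rearranging gives the reaction functions q_L = (85 - 2q_F)/6 and q_F = (114 - 2q_L)/5.
Solving the pair: q_L = 197/26, q_F = 257/13.
Price P = 141 - 2·(711/26) = 1122/13.
Forge's profit: (1122/13)·(257/13) - 27·(257/13) - (1/2)(257/13)² = 977.0562.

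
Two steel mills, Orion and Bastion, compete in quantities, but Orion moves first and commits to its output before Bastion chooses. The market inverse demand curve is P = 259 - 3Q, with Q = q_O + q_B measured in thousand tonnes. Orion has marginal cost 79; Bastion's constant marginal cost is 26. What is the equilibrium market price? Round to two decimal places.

110.75

The follower Bastion best-responds to any q_O: π_B = (259 - 3Q)q_B - 26q_B.
∂π_B/∂q_B = 233 - 3q_O - 6q_B = 0 gives the reaction function q_B = (233 - 3q_O)/6.
The leader anticipates this reaction. Substituting into P = 259 - 3Q gives P = 285/2 - (3/2)q_O, so π_O = (285/2 - (3/2)q_O)q_O - 79q_O.
Leader FOC: 127/2 - 3q_O = 0, so q_O = 127/6.
Then q_B = (233 - 3·(127/6))/6 = 113/4.
Total output Q = 593/12, so price P = 259 - 3·(593/12) = 443/4.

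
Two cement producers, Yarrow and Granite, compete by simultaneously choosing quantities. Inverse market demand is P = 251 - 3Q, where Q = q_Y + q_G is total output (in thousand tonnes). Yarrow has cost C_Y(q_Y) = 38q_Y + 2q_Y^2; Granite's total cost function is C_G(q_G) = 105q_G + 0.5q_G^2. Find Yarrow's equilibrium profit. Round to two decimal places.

1489.93

Yarrow's profit: π_Y = (251 - 3Q)q_Y - (38q_Y + 2q_Y²). Setting ∂π_Y/∂q_Y = 0: 213 - 10q_Y - 3(q_G) = 0.
Granite's profit: π_G = (251 - 3Q)q_G - (105q_G + (1/2)q_G²). Setting ∂π_G/∂q_G = 0: 146 - 7q_G - 3(q_Y) = 0.
So q_Y = (213 - 3q_G)/10 and q_G = (146 - 3q_Y)/7.
Solving the pair: q_Y = 1053/61, q_G = 821/61.
Price P = 251 - 3·(1874/61) = 158.8361.
Yarrow's profit: 158.8361·(1053/61) - 38·(1053/61) - 2(1053/61)² = 1489.9342.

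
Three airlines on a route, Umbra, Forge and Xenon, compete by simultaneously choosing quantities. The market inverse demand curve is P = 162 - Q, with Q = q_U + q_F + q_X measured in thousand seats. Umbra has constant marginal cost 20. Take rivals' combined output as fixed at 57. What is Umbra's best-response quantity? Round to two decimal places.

With rivals' combined output fixed at 57, Umbra's profit is π_U = (162 - 57 - q_U)q_U - (20q_U) = (105 - q_U)q_U - (20q_U).
∂π_U/∂q_U = 85 - 2q_U = 0, so q_U = 85/2.

42.50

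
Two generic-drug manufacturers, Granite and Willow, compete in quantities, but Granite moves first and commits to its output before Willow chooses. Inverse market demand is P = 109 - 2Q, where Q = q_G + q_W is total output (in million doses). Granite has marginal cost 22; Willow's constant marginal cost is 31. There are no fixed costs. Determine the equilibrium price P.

The follower Willow best-responds to any q_G: π_W = (109 - 2Q)q_W - 31q_W.
∂π_W/∂q_W = 78 - 2q_G - 4q_W = 0 gives the reaction function q_W = (78 - 2q_G)/4.
Granite substitutes q_W(q_G) into its own profit: π_G = q_G(109 - 2q_G - (78 - 2q_G)/2) - 22q_G = (70 - q_G)q_G - 22q_G.
Leader FOC: 48 - 2q_G = 0, so q_G = 24.
Then q_W = (78 - 2·24)/4 = 15/2.
Total output Q = 63/2, so price P = 109 - 2·(63/2) = 46.

46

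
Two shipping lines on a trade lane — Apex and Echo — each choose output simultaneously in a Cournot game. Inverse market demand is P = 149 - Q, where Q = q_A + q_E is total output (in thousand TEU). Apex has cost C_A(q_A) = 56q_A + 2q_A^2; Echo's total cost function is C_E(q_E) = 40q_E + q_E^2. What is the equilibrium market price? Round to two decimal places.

113.17

Apex's profit: π_A = (149 - Q)q_A - (56q_A + 2q_A²). Setting ∂π_A/∂q_A = 0: 93 - 6q_A - (q_E) = 0.
Echo's first-order condition: 109 - 4q_E - (q_A) = 0.
Best responses: q_A = (93 - q_E)/6, q_E = (109 - q_A)/4.
Solving the pair: q_A = 263/23, q_E = 561/23.
Total output Q = 824/23, so price P = 149 - 824/23 = 113.1739.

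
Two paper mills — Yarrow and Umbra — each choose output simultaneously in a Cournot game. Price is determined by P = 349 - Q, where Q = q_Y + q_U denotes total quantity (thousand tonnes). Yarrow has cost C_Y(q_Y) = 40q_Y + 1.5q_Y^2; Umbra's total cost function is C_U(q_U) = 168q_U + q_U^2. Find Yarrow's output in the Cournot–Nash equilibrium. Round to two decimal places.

Yarrow's profit: π_Y = (349 - Q)q_Y - (40q_Y + (3/2)q_Y²). Setting ∂π_Y/∂q_Y = 0: 309 - 5q_Y - (q_U) = 0.
Umbra's first-order condition: 181 - 4q_U - (q_Y) = 0.
So q_Y = (309 - q_U)/5 and q_U = (181 - q_Y)/4.
Solving the pair: q_Y = 1055/19, q_U = 596/19.

55.53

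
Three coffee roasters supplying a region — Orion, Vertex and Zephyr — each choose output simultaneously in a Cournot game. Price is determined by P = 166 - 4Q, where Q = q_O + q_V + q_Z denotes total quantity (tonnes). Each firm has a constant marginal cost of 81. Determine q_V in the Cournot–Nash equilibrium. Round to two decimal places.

Each firm earns π_i = (166 - 4Q)q_i - 81q_i.
Setting ∂π_i/∂q_i = 0 with rivals' quantities fixed: 85 - 8q_i - 4·Σ_{j≠i} q_j = 0.
By symmetry each firm produces the same amount; substituting Σ_{j≠i} q_j = 2q_i yields q_i = 85/16.

5.31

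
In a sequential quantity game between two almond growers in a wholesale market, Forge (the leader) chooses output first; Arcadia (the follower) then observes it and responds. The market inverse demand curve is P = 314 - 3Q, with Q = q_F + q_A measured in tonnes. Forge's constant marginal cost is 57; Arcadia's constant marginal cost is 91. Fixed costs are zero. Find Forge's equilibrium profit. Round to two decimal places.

3528.38

The follower Arcadia best-responds to any q_F: π_A = (314 - 3Q)q_A - 91q_A.
Follower FOC: 223 - 3q_F - 6q_A = 0, so q_A(q_F) = (223 - 3q_F)/6.
The leader anticipates this reaction. Substituting into P = 314 - 3Q gives P = 405/2 - (3/2)q_F, so π_F = (405/2 - (3/2)q_F)q_F - 57q_F.
The leader's first-order condition 291/2 - 3q_F = 0 yields q_F = 97/2.
Then q_A = (223 - 3·(97/2))/6 = 155/12.
Price P = 314 - 3·(737/12) = 519/4.
Forge's profit: (519/4 - 57)·(97/2) = 3528.3750.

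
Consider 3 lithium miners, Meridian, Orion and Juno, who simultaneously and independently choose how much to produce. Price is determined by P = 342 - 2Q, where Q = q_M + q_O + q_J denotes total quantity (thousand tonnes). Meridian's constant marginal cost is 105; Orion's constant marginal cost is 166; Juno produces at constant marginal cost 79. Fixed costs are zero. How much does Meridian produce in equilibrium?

Meridian's profit: π_M = (342 - 2Q)q_M - (105q_M). Setting ∂π_M/∂q_M = 0: 237 - 4q_M - 2(q_O + q_J) = 0.
Orion's profit: π_O = (342 - 2Q)q_O - (166q_O). Setting ∂π_O/∂q_O = 0: 176 - 4q_O - 2(q_M + q_J) = 0.
Juno's first-order condition: 263 - 4q_J - 2(q_M + q_O) = 0.
Adding the 3 first-order conditions: 676 − 8Q = 0, so Q = 169/2.
Back-substituting: q_M = (237 − 169)/2 = 34, q_O = (176 − 169)/2 = 7/2, q_J = (263 − 169)/2 = 47.

34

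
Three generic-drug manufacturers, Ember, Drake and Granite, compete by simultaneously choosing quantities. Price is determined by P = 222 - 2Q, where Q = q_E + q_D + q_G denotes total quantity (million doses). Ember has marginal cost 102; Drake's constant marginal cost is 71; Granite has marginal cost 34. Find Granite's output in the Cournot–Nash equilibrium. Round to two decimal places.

Ember's profit: π_E = (222 - 2Q)q_E - (102q_E). Setting ∂π_E/∂q_E = 0: 120 - 4q_E - 2(q_D + q_G) = 0.
Drake's first-order condition: 151 - 4q_D - 2(q_E + q_G) = 0.
Granite's profit: π_G = (222 - 2Q)q_G - (34q_G). Setting ∂π_G/∂q_G = 0: 188 - 4q_G - 2(q_E + q_D) = 0.
Adding the 3 first-order conditions: 459 − 8Q = 0, so Q = 459/8.
Back-substituting: q_E = (120 − 459/4)/2 = 21/8, q_D = (151 − 459/4)/2 = 145/8, q_G = (188 − 459/4)/2 = 293/8.

36.63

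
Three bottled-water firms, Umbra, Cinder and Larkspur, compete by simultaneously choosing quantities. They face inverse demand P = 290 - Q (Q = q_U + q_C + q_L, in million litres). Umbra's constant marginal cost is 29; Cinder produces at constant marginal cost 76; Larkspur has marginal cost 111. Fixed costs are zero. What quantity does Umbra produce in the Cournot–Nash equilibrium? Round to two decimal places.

97.50

Umbra's profit: π_U = (290 - Q)q_U - (29q_U). Setting ∂π_U/∂q_U = 0: 261 - 2q_U - (q_C + q_L) = 0.
Cinder's profit: π_C = (290 - Q)q_C - (76q_C). Setting ∂π_C/∂q_C = 0: 214 - 2q_C - (q_U + q_L) = 0.
Larkspur's profit: π_L = (290 - Q)q_L - (111q_L). Setting ∂π_L/∂q_L = 0: 179 - 2q_L - (q_U + q_C) = 0.
Adding the 3 conditions: 654 − 2Q − 2Q = 0, i.e. Q = 327/2.
Back-substituting: q_U = (261 − 327/2) = 195/2, q_C = (214 − 327/2) = 101/2, q_L = (179 − 327/2) = 31/2.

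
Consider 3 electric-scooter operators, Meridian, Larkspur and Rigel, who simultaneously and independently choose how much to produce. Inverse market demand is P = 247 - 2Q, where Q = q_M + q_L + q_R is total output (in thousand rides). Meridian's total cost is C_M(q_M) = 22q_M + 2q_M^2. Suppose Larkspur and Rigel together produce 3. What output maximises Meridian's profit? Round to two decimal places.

27.38

With rivals' combined output fixed at 3, Meridian's profit is π_M = (247 - 2·3 - 2q_M)q_M - (22q_M + 2q_M²) = (241 - 2q_M)q_M - (22q_M + 2q_M²).
∂π_M/∂q_M = 219 - 8q_M = 0, so q_M = 219/8.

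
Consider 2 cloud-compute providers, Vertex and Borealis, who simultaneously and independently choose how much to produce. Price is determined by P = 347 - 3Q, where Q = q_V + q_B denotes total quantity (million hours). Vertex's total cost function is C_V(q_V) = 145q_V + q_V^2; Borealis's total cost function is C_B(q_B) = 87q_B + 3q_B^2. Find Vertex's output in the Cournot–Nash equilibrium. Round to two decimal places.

Vertex's profit: π_V = (347 - 3Q)q_V - (145q_V + q_V²). Setting ∂π_V/∂q_V = 0: 202 - 8q_V - 3(q_B) = 0.
Borealis's first-order condition: 260 - 12q_B - 3(q_V) = 0.
Best responses: q_V = (202 - 3q_B)/8, q_B = (260 - 3q_V)/12.
Solving the pair: q_V = 548/29, q_B = 1474/87.

18.90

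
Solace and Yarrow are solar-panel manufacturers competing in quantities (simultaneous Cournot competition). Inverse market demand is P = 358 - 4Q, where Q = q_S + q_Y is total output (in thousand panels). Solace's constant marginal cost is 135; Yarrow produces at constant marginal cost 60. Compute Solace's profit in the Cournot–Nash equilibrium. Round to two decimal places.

Solace's profit: π_S = (358 - 4Q)q_S - (135q_S). Setting ∂π_S/∂q_S = 0: 223 - 8q_S - 4(q_Y) = 0.
Yarrow's first-order condition: 298 - 8q_Y - 4(q_S) = 0.
Best responses: q_S = (223 - 4q_Y)/8, q_Y = (298 - 4q_S)/8.
Substituting one into the other gives q_S = 37/3 and q_Y = 373/12.
Price P = 358 - 4·(521/12) = 553/3.
Solace's profit: (553/3 - 135)·(37/3) = 608.4444.

608.44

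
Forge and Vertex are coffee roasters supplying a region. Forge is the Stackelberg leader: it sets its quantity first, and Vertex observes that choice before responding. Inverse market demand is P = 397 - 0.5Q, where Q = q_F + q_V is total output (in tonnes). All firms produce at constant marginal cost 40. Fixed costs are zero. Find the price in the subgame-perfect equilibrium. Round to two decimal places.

Solve by backward induction. Given q_F, the follower Vertex maximises π_V = (397 - (1/2)q_F - (1/2)q_V)q_V - 40q_V.
Follower FOC: 357 - (1/2)q_F - q_V = 0, so q_V(q_F) = (357 - (1/2)q_F).
The leader anticipates this reaction. Substituting into P = 397 - 0.5Q gives P = 437/2 - (1/4)q_F, so π_F = (437/2 - (1/4)q_F)q_F - 40q_F.
Maximising: ∂π_F/∂q_F = 357/2 - (1/2)q_F = 0, giving q_F = 357.
Then q_V = (357 - (1/2)·357) = 357/2.
Total output Q = 1071/2, so price P = 397 - (1/2)·(1071/2) = 517/4.

129.25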